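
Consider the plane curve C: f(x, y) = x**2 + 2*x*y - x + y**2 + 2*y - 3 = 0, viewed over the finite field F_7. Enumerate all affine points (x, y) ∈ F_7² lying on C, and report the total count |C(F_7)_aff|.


Affine F_7-points: {(0, 1), (0, 4), (1, 5), (4, 5), (4, 6), (6, 1), (6, 6)}; count = 7.

For each of the 49 pairs (x, y) ∈ F_7², evaluate f(x, y) mod 7. Record the zeros.
  x = 0: [0↦4, 1↦0, 2↦5, 3↦5, 4↦0, 5↦4, 6↦3]  zeros at y ∈ {1, 4}
  x = 1: [0↦4, 1↦2, 2↦2, 3↦4, 4↦1, 5↦0, 6↦1]  zeros at y ∈ {5}
  x = 2: [0↦6, 1↦6, 2↦1, 3↦5, 4↦4, 5↦5, 6↦1]  zeros at y ∈ ∅
  x = 3: [0↦3, 1↦5, 2↦2, 3↦1, 4↦2, 5↦5, 6↦3]  zeros at y ∈ ∅
  x = 4: [0↦2, 1↦6, 2↦5, 3↦6, 4↦2, 5↦0, 6↦0]  zeros at y ∈ {5, 6}
  x = 5: [0↦3, 1↦2, 2↦3, 3↦6, 4↦4, 5↦4, 6↦6]  zeros at y ∈ ∅
  x = 6: [0↦6, 1↦0, 2↦3, 3↦1, 4↦1, 5↦3, 6↦0]  zeros at y ∈ {1, 6}
Collecting zeros: affine points = {(0, 1), (0, 4), (1, 5), (4, 5), (4, 6), (6, 1), (6, 6)}.
Total count |C(F_7)_aff| = 7.


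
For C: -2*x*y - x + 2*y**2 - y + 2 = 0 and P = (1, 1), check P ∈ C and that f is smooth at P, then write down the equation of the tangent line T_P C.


Tangent line at P: -3*x + y + 2 = 0.

Step 1: f(1, 1) = 0, so P lies on C.
Step 2: partial derivatives
  f_x(x, y) = -2*y - 1, f_y(x, y) = -2*x + 4*y - 1.
  f_x(P) = -3, f_y(P) = 1 (gradient nonzero, so P is smooth).
Step 3: tangent line at P: -3·(x − 1) + 1·(y − 1) = 0.
Expanding: -3*x + y + 2 = 0.


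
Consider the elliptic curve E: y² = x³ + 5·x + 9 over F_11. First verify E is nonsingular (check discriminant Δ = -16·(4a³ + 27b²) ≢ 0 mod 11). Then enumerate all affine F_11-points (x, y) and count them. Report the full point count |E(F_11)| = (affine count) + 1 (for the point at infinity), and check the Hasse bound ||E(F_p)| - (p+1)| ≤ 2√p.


Affine points = {(0, 3), (0, 8), (1, 2), (1, 9), (2, 4), (2, 7), (4, 4), (4, 7), (5, 4), (5, 7), (8, 0), (10, 5), (10, 6)}; affine count = 13; |E(F_11)| = 14.

Discriminant check: Δ ∝ 4a³ + 27b² = 4·5³ + 27·9² = 4·125 + 27·81 ≡ 3 (mod 11). Nonzero ⇒ E is nonsingular.
For each x ∈ F_11, compute rhs = x³ + 5·x + 9 mod 11, then count y ∈ F_11 with y² ≡ rhs.
  x = 0: rhs = 9, matching y values: 3, 8 (2 points).
  x = 1: rhs = 4, matching y values: 2, 9 (2 points).
  x = 2: rhs = 5, matching y values: 4, 7 (2 points).
  x = 3: rhs = 7, matching y values: none (0 points).
  x = 4: rhs = 5, matching y values: 4, 7 (2 points).
  x = 5: rhs = 5, matching y values: 4, 7 (2 points).
  x = 6: rhs = 2, matching y values: none (0 points).
  x = 7: rhs = 2, matching y values: none (0 points).
  x = 8: rhs = 0, matching y values: 0 (1 points).
  x = 9: rhs = 2, matching y values: none (0 points).
  x = 10: rhs = 3, matching y values: 5, 6 (2 points).
Total affine count: 13.
Full point count |E(F_11)| = 13 + 1 = 14.
Hasse bound: |14 − (11+1)| = |2| = 2 ≤ 2√11 ≈ 6.6332 ✓.


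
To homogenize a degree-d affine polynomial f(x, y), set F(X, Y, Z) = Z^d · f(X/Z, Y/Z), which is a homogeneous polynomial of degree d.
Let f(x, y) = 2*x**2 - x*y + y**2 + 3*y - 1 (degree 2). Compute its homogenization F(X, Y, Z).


F(X, Y, Z) = 2*X**2 - X*Y + Y**2 + 3*Y*Z - Z**2

deg(f) = 2.
Substitute x = X/Z, y = Y/Z into f, then multiply by Z^2.
  monomial 2·x^2·y^0 ↦ 2·X^2·Y^0·Z^0.
  monomial -1·x^1·y^1 ↦ -1·X^1·Y^1·Z^0.
  monomial 1·x^0·y^2 ↦ 1·X^0·Y^2·Z^0.
  monomial 3·x^0·y^1 ↦ 3·X^0·Y^1·Z^1.
  monomial -1·x^0·y^0 ↦ -1·X^0·Y^0·Z^2.
Collecting: F(X, Y, Z) = 2*X**2 - X*Y + Y**2 + 3*Y*Z - Z**2.


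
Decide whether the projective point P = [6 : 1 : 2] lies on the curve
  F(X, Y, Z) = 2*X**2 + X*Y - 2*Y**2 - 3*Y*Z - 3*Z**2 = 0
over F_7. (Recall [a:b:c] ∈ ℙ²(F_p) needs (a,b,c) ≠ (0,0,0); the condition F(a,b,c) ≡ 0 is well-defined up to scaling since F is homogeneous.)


F(6,1,2) ≡ 2 (mod 7); P is NOT on the curve.

Evaluate F(6, 1, 2) term-by-term (mod 7).
  2*X**2 ↦ 2·36·1·1 = 72
  X*Y ↦ 1·6·1·1 = 6
  -2*Y**2 ↦ -2·1·1·1 = -2
  -3*Y*Z ↦ -3·1·1·2 = -6
  -3*Z**2 ↦ -3·1·1·4 = -12
Sum: F(6, 1, 2) = (72) + (6) + (-2) + (-6) + (-12) = 58.
Reducing mod 7: 58 ≡ 2 (mod 7).
Since F(a, b, c) ≡ 2 ≠ 0 (mod 7), P does NOT lie on the curve.


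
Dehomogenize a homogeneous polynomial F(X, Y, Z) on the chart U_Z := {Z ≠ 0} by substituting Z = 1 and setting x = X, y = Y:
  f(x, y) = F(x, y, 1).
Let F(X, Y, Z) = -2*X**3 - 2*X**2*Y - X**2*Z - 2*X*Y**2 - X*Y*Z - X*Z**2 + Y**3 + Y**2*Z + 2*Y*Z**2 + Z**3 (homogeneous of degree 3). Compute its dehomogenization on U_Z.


f(x, y) = -2*x**3 - 2*x**2*y - x**2 - 2*x*y**2 - x*y - x + y**3 + y**2 + 2*y + 1

On U_Z we set Z = 1. Each monomial c·X^i·Y^j·Z^k in F becomes c·x^i·y^j·1^k = c·x^i·y^j.
Substituting Z = 1: F(X, Y, 1) = -2*x**3 - 2*x**2*y - x**2 - 2*x*y**2 - x*y - x + y**3 + y**2 + 2*y + 1.
Note: deg(f) ≤ deg(F) = 3; strict inequality happens when F is divisible by Z (lost terms).


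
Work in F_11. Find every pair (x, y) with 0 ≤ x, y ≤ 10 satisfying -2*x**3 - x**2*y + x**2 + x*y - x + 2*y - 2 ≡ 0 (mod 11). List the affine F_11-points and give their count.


Affine F_11-points: {(0, 1), (1, 2), (3, 4), (4, 8), (5, 3), (6, 6), (7, 2), (8, 2), (9, 5)}; count = 9.

For each of the 121 pairs (x, y) ∈ F_11², evaluate f(x, y) mod 11. Record the zeros.
  x = 0: [0↦9, 1↦0, 2↦2, 3↦4, 4↦6, 5↦8, 6↦10, 7↦1, 8↦3, 9↦5, 10↦7]  zeros at y ∈ {1}
  x = 1: [0↦7, 1↦9, 2↦0, 3↦2, 4↦4, 5↦6, 6↦8, 7↦10, 8↦1, 9↦3, 10↦5]  zeros at y ∈ {2}
  x = 2: [0↦6, 1↦6, 2↦6, 3↦6, 4↦6, 5↦6, 6↦6, 7↦6, 8↦6, 9↦6, 10↦6]  zeros at y ∈ ∅
  x = 3: [0↦5, 1↦1, 2↦8, 3↦4, 4↦0, 5↦7, 6↦3, 7↦10, 8↦6, 9↦2, 10↦9]  zeros at y ∈ {4}
  x = 4: [0↦3, 1↦4, 2↦5, 3↦6, 4↦7, 5↦8, 6↦9, 7↦10, 8↦0, 9↦1, 10↦2]  zeros at y ∈ {8}
  x = 5: [0↦10, 1↦3, 2↦7, 3↦0, 4↦4, 5↦8, 6↦1, 7↦5, 8↦9, 9↦2, 10↦6]  zeros at y ∈ {3}
  x = 6: [0↦3, 1↦8, 2↦2, 3↦7, 4↦1, 5↦6, 6↦0, 7↦5, 8↦10, 9↦4, 10↦9]  zeros at y ∈ {6}
  x = 7: [0↦3, 1↦7, 2↦0, 3↦4, 4↦8, 5↦1, 6↦5, 7↦9, 8↦2, 9↦6, 10↦10]  zeros at y ∈ {2}
  x = 8: [0↦9, 1↦10, 2↦0, 3↦1, 4↦2, 5↦3, 6↦4, 7↦5, 8↦6, 9↦7, 10↦8]  zeros at y ∈ {2}
  x = 9: [0↦9, 1↦5, 2↦1, 3↦8, 4↦4, 5↦0, 6↦7, 7↦3, 8↦10, 9↦6, 10↦2]  zeros at y ∈ {5}
  x = 10: [0↦2, 1↦2, 2↦2, 3↦2, 4↦2, 5↦2, 6↦2, 7↦2, 8↦2, 9↦2, 10↦2]  zeros at y ∈ ∅
Collecting zeros: affine points = {(0, 1), (1, 2), (3, 4), (4, 8), (5, 3), (6, 6), (7, 2), (8, 2), (9, 5)}.
Total count |C(F_11)_aff| = 9.


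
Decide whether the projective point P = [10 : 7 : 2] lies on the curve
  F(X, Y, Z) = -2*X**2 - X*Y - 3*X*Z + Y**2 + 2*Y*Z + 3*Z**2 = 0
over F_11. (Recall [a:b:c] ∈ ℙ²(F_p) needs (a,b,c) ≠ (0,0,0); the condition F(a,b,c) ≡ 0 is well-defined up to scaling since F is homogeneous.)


F(10,7,2) ≡ 1 (mod 11); P is NOT on the curve.

Evaluate F(10, 7, 2) term-by-term (mod 11).
  -2*X**2 ↦ -2·100·1·1 = -200
  -X*Y ↦ -1·10·7·1 = -70
  -3*X*Z ↦ -3·10·1·2 = -60
  Y**2 ↦ 1·1·49·1 = 49
  2*Y*Z ↦ 2·1·7·2 = 28
  3*Z**2 ↦ 3·1·1·4 = 12
Sum: F(10, 7, 2) = (-200) + (-70) + (-60) + (49) + (28) + (12) = -241.
Reducing mod 11: -241 ≡ 1 (mod 11).
Since F(a, b, c) ≡ 1 ≠ 0 (mod 11), P does NOT lie on the curve.


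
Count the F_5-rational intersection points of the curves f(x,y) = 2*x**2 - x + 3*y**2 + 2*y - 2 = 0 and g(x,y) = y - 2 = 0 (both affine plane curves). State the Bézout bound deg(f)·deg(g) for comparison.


Common zeros: {(1, 2), (2, 2)}; count = 2; Bézout bound = 2.

deg(f) = 2, deg(g) = 1, so Bézout bound = 2.
Scan x ∈ F_5. For each x, list the y ∈ F_5 with f(x, y) ≡ 0 and those with g(x, y) ≡ 0 (mod 5); the common zeros in that column are the intersection.
  x = 0: f ≡ 0 at y ∈ ∅; g ≡ 0 at y ∈ {2}; common: ∅.
  x = 1: f ≡ 0 at y ∈ {2, 4}; g ≡ 0 at y ∈ {2}; common: {2}.
  x = 2: f ≡ 0 at y ∈ {2, 4}; g ≡ 0 at y ∈ {2}; common: {2}.
  x = 3: f ≡ 0 at y ∈ ∅; g ≡ 0 at y ∈ {2}; common: ∅.
  x = 4: f ≡ 0 at y ∈ ∅; g ≡ 0 at y ∈ {2}; common: ∅.
Collecting: common zeros = {(1, 2), (2, 2)}, so the count is 2.
Comparison with the Bézout bound: 2 ≤ 2 = deg(f)·deg(g), as expected for curves with no common component (the bound is attained).


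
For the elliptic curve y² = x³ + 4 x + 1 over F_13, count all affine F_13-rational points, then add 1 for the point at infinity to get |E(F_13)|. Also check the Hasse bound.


Affine points = {(0, 1), (0, 12), (2, 2), (2, 11), (3, 1), (3, 12), (4, 4), (4, 9), (5, 4), (5, 9), (8, 5), (8, 8), (9, 5), (9, 8), (10, 1), (10, 12), (12, 3), (12, 10)}; affine count = 18; |E(F_13)| = 19.

Discriminant check: Δ ∝ 4a³ + 27b² = 4·4³ + 27·1² = 4·64 + 27·1 ≡ 10 (mod 13). Nonzero ⇒ E is nonsingular.
For each x ∈ F_13, compute rhs = x³ + 4·x + 1 mod 13, then count y ∈ F_13 with y² ≡ rhs.
  x = 0: rhs = 1, matching y values: 1, 12 (2 points).
  x = 1: rhs = 6, matching y values: none (0 points).
  x = 2: rhs = 4, matching y values: 2, 11 (2 points).
  x = 3: rhs = 1, matching y values: 1, 12 (2 points).
  x = 4: rhs = 3, matching y values: 4, 9 (2 points).
  x = 5: rhs = 3, matching y values: 4, 9 (2 points).
  x = 6: rhs = 7, matching y values: none (0 points).
  x = 7: rhs = 8, matching y values: none (0 points).
  x = 8: rhs = 12, matching y values: 5, 8 (2 points).
  x = 9: rhs = 12, matching y values: 5, 8 (2 points).
  x = 10: rhs = 1, matching y values: 1, 12 (2 points).
  x = 11: rhs = 11, matching y values: none (0 points).
  x = 12: rhs = 9, matching y values: 3, 10 (2 points).
Total affine count: 18.
Full point count |E(F_13)| = 18 + 1 = 19.
Hasse bound: |19 − (13+1)| = |5| = 5 ≤ 2√13 ≈ 7.2111 ✓.


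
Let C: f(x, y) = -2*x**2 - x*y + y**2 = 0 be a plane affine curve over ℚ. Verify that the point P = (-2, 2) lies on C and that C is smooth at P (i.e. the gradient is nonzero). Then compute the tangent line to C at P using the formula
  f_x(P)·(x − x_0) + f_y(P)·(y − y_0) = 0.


Tangent line at P: 6*x + 6*y = 0.

Step 1: f(-2, 2) = 0, so P lies on C.
Step 2: partial derivatives
  f_x(x, y) = -4*x - y, f_y(x, y) = -x + 2*y.
  f_x(P) = 6, f_y(P) = 6 (gradient nonzero, so P is smooth).
Step 3: tangent line at P: 6·(x − -2) + 6·(y − 2) = 0.
Expanding: 6*x + 6*y = 0.


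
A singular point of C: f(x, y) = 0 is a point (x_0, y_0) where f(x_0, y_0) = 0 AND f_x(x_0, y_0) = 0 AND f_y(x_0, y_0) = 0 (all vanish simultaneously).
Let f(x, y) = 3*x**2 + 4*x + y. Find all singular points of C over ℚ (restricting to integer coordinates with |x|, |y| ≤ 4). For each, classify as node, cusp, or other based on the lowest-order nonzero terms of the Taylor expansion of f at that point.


No singular points in the scanned grid; C is smooth there.

Compute partial derivatives:
  f_x = 6*x + 4.
  f_y = 1.
f_y = 1 is a nonzero constant, so f_y never vanishes: no point (x, y) can satisfy f = f_x = f_y = 0. In particular no (x, y) ∈ {−4, ..., 4}² is singular; the curve is smooth.


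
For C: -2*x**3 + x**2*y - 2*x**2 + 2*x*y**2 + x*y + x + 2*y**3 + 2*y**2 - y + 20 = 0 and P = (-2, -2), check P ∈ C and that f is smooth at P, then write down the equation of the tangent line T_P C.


Tangent line at P: -x + 33*y + 64 = 0.

Step 1: f(-2, -2) = 0, so P lies on C.
Step 2: partial derivatives
  f_x(x, y) = -6*x**2 + 2*x*y - 4*x + 2*y**2 + y + 1, f_y(x, y) = x**2 + 4*x*y + x + 6*y**2 + 4*y - 1.
  f_x(P) = -1, f_y(P) = 33 (gradient nonzero, so P is smooth).
Step 3: tangent line at P: -1·(x − -2) + 33·(y − -2) = 0.
Expanding: -x + 33*y + 64 = 0.


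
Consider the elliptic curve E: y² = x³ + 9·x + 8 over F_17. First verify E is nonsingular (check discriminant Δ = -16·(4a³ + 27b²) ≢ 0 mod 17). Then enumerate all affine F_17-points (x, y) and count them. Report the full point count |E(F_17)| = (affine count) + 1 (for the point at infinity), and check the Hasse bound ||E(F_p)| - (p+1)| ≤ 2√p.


Affine points = {(0, 5), (0, 12), (1, 1), (1, 16), (2, 0), (5, 5), (5, 12), (9, 6), (9, 11), (12, 5), (12, 12), (15, 4), (15, 13), (16, 7), (16, 10)}; affine count = 15; |E(F_17)| = 16.

Discriminant check: Δ ∝ 4a³ + 27b² = 4·9³ + 27·8² = 4·729 + 27·64 ≡ 3 (mod 17). Nonzero ⇒ E is nonsingular.
For each x ∈ F_17, compute rhs = x³ + 9·x + 8 mod 17, then count y ∈ F_17 with y² ≡ rhs.
  x = 0: rhs = 8, matching y values: 5, 12 (2 points).
  x = 1: rhs = 1, matching y values: 1, 16 (2 points).
  x = 2: rhs = 0, matching y values: 0 (1 points).
  x = 3: rhs = 11, matching y values: none (0 points).
  x = 4: rhs = 6, matching y values: none (0 points).
  x = 5: rhs = 8, matching y values: 5, 12 (2 points).
  x = 6: rhs = 6, matching y values: none (0 points).
  x = 7: rhs = 6, matching y values: none (0 points).
  x = 8: rhs = 14, matching y values: none (0 points).
  x = 9: rhs = 2, matching y values: 6, 11 (2 points).
  x = 10: rhs = 10, matching y values: none (0 points).
  x = 11: rhs = 10, matching y values: none (0 points).
  x = 12: rhs = 8, matching y values: 5, 12 (2 points).
  x = 13: rhs = 10, matching y values: none (0 points).
  x = 14: rhs = 5, matching y values: none (0 points).
  x = 15: rhs = 16, matching y values: 4, 13 (2 points).
  x = 16: rhs = 15, matching y values: 7, 10 (2 points).
Total affine count: 15.
Full point count |E(F_17)| = 15 + 1 = 16.
Hasse bound: |16 − (17+1)| = |-2| = 2 ≤ 2√17 ≈ 8.2462 ✓.


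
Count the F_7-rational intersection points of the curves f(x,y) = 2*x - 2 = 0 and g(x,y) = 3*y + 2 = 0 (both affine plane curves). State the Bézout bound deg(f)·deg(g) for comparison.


Common zeros: {(1, 4)}; count = 1; Bézout bound = 1.

deg(f) = 1, deg(g) = 1, so Bézout bound = 1.
Scan x ∈ F_7. For each x, list the y ∈ F_7 with f(x, y) ≡ 0 and those with g(x, y) ≡ 0 (mod 7); the common zeros in that column are the intersection.
  x = 0: f ≡ 0 at y ∈ ∅; g ≡ 0 at y ∈ {4}; common: ∅.
  x = 1: f ≡ 0 at y ∈ {0, 1, 2, 3, 4, 5, 6}; g ≡ 0 at y ∈ {4}; common: {4}.
  x = 2: f ≡ 0 at y ∈ ∅; g ≡ 0 at y ∈ {4}; common: ∅.
  x = 3: f ≡ 0 at y ∈ ∅; g ≡ 0 at y ∈ {4}; common: ∅.
  x = 4: f ≡ 0 at y ∈ ∅; g ≡ 0 at y ∈ {4}; common: ∅.
  x = 5: f ≡ 0 at y ∈ ∅; g ≡ 0 at y ∈ {4}; common: ∅.
  x = 6: f ≡ 0 at y ∈ ∅; g ≡ 0 at y ∈ {4}; common: ∅.
Collecting: common zeros = {(1, 4)}, so the count is 1.
Comparison with the Bézout bound: 1 ≤ 1 = deg(f)·deg(g), as expected for curves with no common component (the bound is attained).


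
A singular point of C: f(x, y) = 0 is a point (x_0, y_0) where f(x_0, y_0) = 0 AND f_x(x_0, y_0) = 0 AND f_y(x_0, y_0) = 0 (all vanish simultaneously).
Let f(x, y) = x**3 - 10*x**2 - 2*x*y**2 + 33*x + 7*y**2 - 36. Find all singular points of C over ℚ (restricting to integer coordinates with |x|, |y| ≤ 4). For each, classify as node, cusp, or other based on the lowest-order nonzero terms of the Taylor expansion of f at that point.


Singular points: {(3, 0)}; classification: node.

Compute partial derivatives:
  f_x = 3*x**2 - 20*x - 2*y**2 + 33.
  f_y = -4*x*y + 14*y.
Scan x_0 ∈ {−4, ..., 4}. For each x_0, f_y(x_0, y) is a polynomial in y; find its integer roots y ∈ {−4, ..., 4}, then test f_x and f at those candidates.
  x = -4: f_y(-4, y) = 30*y; vanishes at y ∈ {0}. (-4, 0): f_x = 161 ≠ 0.
  x = -3: f_y(-3, y) = 26*y; vanishes at y ∈ {0}. (-3, 0): f_x = 120 ≠ 0.
  x = -2: f_y(-2, y) = 22*y; vanishes at y ∈ {0}. (-2, 0): f_x = 85 ≠ 0.
  x = -1: f_y(-1, y) = 18*y; vanishes at y ∈ {0}. (-1, 0): f_x = 56 ≠ 0.
  x = 0: f_y(0, y) = 14*y; vanishes at y ∈ {0}. (0, 0): f_x = 33 ≠ 0.
  x = 1: f_y(1, y) = 10*y; vanishes at y ∈ {0}. (1, 0): f_x = 16 ≠ 0.
  x = 2: f_y(2, y) = 6*y; vanishes at y ∈ {0}. (2, 0): f_x = 5 ≠ 0.
  x = 3: f_y(3, y) = 2*y; vanishes at y ∈ {0}. (3, 0): f_x = 0, f = 0 — SINGULAR.
  x = 4: f_y(4, y) = -2*y; vanishes at y ∈ {0}. (4, 0): f_x = 1 ≠ 0.
Only singular point on the grid: (3, 0).
Classify: substitute x = 3 + u, y = 0 + v and expand: f = u**3 - u**2 - 2*u*v**2 + v**2.
No constant or linear terms (consistent with a singular point). Quadratic part: -u**2 + v**2. Cubic part: u**3 - 2*u*v**2.
The quadratic part v**2 - u**2 = (v − u)(v + u) splits into two distinct linear factors, so there are two distinct tangent lines y − 0 = ±(x − 3) — this is a node (ordinary double point).
Classification: node.


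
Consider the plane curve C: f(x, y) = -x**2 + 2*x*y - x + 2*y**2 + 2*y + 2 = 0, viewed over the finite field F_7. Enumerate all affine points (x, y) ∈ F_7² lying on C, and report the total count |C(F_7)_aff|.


Affine F_7-points: {(0, 2), (0, 4), (1, 0), (1, 5), (3, 1), (3, 2), (5, 0), (5, 1)}; count = 8.

For each of the 49 pairs (x, y) ∈ F_7², evaluate f(x, y) mod 7. Record the zeros.
  x = 0: [0↦2, 1↦6, 2↦0, 3↦5, 4↦0, 5↦6, 6↦2]  zeros at y ∈ {2, 4}
  x = 1: [0↦0, 1↦6, 2↦2, 3↦2, 4↦6, 5↦0, 6↦5]  zeros at y ∈ {0, 5}
  x = 2: [0↦3, 1↦4, 2↦2, 3↦4, 4↦3, 5↦6, 6↦6]  zeros at y ∈ ∅
  x = 3: [0↦4, 1↦0, 2↦0, 3↦4, 4↦5, 5↦3, 6↦5]  zeros at y ∈ {1, 2}
  x = 4: [0↦3, 1↦1, 2↦3, 3↦2, 4↦5, 5↦5, 6↦2]  zeros at y ∈ ∅
  x = 5: [0↦0, 1↦0, 2↦4, 3↦5, 4↦3, 5↦5, 6↦4]  zeros at y ∈ {0, 1}
  x = 6: [0↦2, 1↦4, 2↦3, 3↦6, 4↦6, 5↦3, 6↦4]  zeros at y ∈ ∅
Collecting zeros: affine points = {(0, 2), (0, 4), (1, 0), (1, 5), (3, 1), (3, 2), (5, 0), (5, 1)}.
Total count |C(F_7)_aff| = 8.


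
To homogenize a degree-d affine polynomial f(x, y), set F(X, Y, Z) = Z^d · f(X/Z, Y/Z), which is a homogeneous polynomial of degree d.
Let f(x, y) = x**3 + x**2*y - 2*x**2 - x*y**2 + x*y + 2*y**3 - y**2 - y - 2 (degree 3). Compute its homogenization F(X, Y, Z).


F(X, Y, Z) = X**3 + X**2*Y - 2*X**2*Z - X*Y**2 + X*Y*Z + 2*Y**3 - Y**2*Z - Y*Z**2 - 2*Z**3

deg(f) = 3.
Substitute x = X/Z, y = Y/Z into f, then multiply by Z^3.
  monomial 1·x^3·y^0 ↦ 1·X^3·Y^0·Z^0.
  monomial 1·x^2·y^1 ↦ 1·X^2·Y^1·Z^0.
  monomial -2·x^2·y^0 ↦ -2·X^2·Y^0·Z^1.
  monomial -1·x^1·y^2 ↦ -1·X^1·Y^2·Z^0.
  monomial 1·x^1·y^1 ↦ 1·X^1·Y^1·Z^1.
  monomial 2·x^0·y^3 ↦ 2·X^0·Y^3·Z^0.
  monomial -1·x^0·y^2 ↦ -1·X^0·Y^2·Z^1.
  monomial -1·x^0·y^1 ↦ -1·X^0·Y^1·Z^2.
  monomial -2·x^0·y^0 ↦ -2·X^0·Y^0·Z^3.
Collecting: F(X, Y, Z) = X**3 + X**2*Y - 2*X**2*Z - X*Y**2 + X*Y*Z + 2*Y**3 - Y**2*Z - Y*Z**2 - 2*Z**3.


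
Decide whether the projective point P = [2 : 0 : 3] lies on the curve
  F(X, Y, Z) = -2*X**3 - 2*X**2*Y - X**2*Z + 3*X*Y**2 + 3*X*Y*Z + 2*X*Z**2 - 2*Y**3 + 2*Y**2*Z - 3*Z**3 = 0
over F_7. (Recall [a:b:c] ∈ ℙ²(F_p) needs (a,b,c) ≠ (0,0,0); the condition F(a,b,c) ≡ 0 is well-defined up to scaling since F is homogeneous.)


F(2,0,3) ≡ 4 (mod 7); P is NOT on the curve.

Evaluate F(2, 0, 3) term-by-term (mod 7).
  -2*X**3 ↦ -2·8·1·1 = -16
  -2*X**2*Y ↦ -2·4·0·1 = 0
  -X**2*Z ↦ -1·4·1·3 = -12
  3*X*Y**2 ↦ 3·2·0·1 = 0
  3*X*Y*Z ↦ 3·2·0·3 = 0
  2*X*Z**2 ↦ 2·2·1·9 = 36
  -2*Y**3 ↦ -2·1·0·1 = 0
  2*Y**2*Z ↦ 2·1·0·3 = 0
  -3*Z**3 ↦ -3·1·1·27 = -81
Sum: F(2, 0, 3) = (-16) + (0) + (-12) + (0) + (0) + (36) + (0) + (0) + (-81) = -73.
Reducing mod 7: -73 ≡ 4 (mod 7).
Since F(a, b, c) ≡ 4 ≠ 0 (mod 7), P does NOT lie on the curve.


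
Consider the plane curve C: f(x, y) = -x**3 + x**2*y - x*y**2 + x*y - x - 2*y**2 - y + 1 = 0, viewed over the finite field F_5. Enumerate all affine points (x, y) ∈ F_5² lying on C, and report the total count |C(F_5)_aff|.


Affine F_5-points: {(0, 3), (0, 4), (1, 3), (1, 4), (2, 2), (2, 3), (3, 4)}; count = 7.

For each of the 25 pairs (x, y) ∈ F_5², evaluate f(x, y) mod 5. Record the zeros.
  x = 0: [0↦1, 1↦3, 2↦1, 3↦0, 4↦0]  zeros at y ∈ {3, 4}
  x = 1: [0↦4, 1↦2, 2↦4, 3↦0, 4↦0]  zeros at y ∈ {3, 4}
  x = 2: [0↦1, 1↦2, 2↦0, 3↦0, 4↦2]  zeros at y ∈ {2, 3}
  x = 3: [0↦1, 1↦2, 2↦3, 3↦4, 4↦0]  zeros at y ∈ {4}
  x = 4: [0↦3, 1↦1, 2↦2, 3↦1, 4↦3]  zeros at y ∈ ∅
Collecting zeros: affine points = {(0, 3), (0, 4), (1, 3), (1, 4), (2, 2), (2, 3), (3, 4)}.
Total count |C(F_5)_aff| = 7.


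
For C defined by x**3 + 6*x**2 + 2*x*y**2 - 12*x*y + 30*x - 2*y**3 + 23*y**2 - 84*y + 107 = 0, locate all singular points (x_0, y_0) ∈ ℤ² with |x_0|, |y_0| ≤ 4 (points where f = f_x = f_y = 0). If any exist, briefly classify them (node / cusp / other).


Singular points: {(-2, 3)}; classification: cusp.

Compute partial derivatives:
  f_x = 3*x**2 + 12*x + 2*y**2 - 12*y + 30.
  f_y = 4*x*y - 12*x - 6*y**2 + 46*y - 84.
Scan x_0 ∈ {−4, ..., 4}. For each x_0, f_y(x_0, y) is a polynomial in y; find its integer roots y ∈ {−4, ..., 4}, then test f_x and f at those candidates.
  x = -4: f_y(-4, y) = -6*y**2 + 30*y - 36; vanishes at y ∈ {2, 3}. (-4, 2): f_x = 14 ≠ 0; (-4, 3): f_x = 12 ≠ 0.
  x = -3: f_y(-3, y) = -6*y**2 + 34*y - 48; vanishes at y ∈ {3}. (-3, 3): f_x = 3 ≠ 0.
  x = -2: f_y(-2, y) = -6*y**2 + 38*y - 60; vanishes at y ∈ {3}. (-2, 3): f_x = 0, f = 0 — SINGULAR.
  x = -1: f_y(-1, y) = -6*y**2 + 42*y - 72; vanishes at y ∈ {3, 4}. (-1, 3): f_x = 3 ≠ 0; (-1, 4): f_x = 5 ≠ 0.
  x = 0: f_y(0, y) = -6*y**2 + 46*y - 84; vanishes at y ∈ {3}. (0, 3): f_x = 12 ≠ 0.
  x = 1: f_y(1, y) = -6*y**2 + 50*y - 96; vanishes at y ∈ {3}. (1, 3): f_x = 27 ≠ 0.
  x = 2: f_y(2, y) = -6*y**2 + 54*y - 108; vanishes at y ∈ {3}. (2, 3): f_x = 48 ≠ 0.
  x = 3: f_y(3, y) = -6*y**2 + 58*y - 120; vanishes at y ∈ {3}. (3, 3): f_x = 75 ≠ 0.
  x = 4: f_y(4, y) = -6*y**2 + 62*y - 132; vanishes at y ∈ {3}. (4, 3): f_x = 108 ≠ 0.
Only singular point on the grid: (-2, 3).
Classify: substitute x = -2 + u, y = 3 + v and expand: f = u**3 + 2*u*v**2 - 2*v**3 + v**2.
No constant or linear terms (consistent with a singular point). Quadratic part: v**2. Cubic part: u**3 + 2*u*v**2 - 2*v**3.
The quadratic part v**2 is a perfect square, so there is a single (double) tangent line v = 0, i.e. y = 3. Restricting the cubic part to that line (v = 0) leaves u**3 ≠ 0, so f is not divisible by v and the branch is v² ≈ -u**3 to lowest order — this is a cusp.
Classification: cusp.


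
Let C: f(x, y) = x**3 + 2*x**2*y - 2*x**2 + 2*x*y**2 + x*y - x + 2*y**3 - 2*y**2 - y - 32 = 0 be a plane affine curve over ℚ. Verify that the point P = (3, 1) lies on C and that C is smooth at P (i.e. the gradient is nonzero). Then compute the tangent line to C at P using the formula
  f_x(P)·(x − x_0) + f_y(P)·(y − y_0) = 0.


Tangent line at P: 29*x + 34*y - 121 = 0.

Step 1: f(3, 1) = 0, so P lies on C.
Step 2: partial derivatives
  f_x(x, y) = 3*x**2 + 4*x*y - 4*x + 2*y**2 + y - 1, f_y(x, y) = 2*x**2 + 4*x*y + x + 6*y**2 - 4*y - 1.
  f_x(P) = 29, f_y(P) = 34 (gradient nonzero, so P is smooth).
Step 3: tangent line at P: 29·(x − 3) + 34·(y − 1) = 0.
Expanding: 29*x + 34*y - 121 = 0.


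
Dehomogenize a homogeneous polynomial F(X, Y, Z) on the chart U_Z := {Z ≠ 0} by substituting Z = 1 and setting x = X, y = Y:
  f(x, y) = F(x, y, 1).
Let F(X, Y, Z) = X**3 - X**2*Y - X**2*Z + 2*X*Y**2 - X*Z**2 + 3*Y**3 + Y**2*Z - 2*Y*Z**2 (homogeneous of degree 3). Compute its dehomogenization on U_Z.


f(x, y) = x**3 - x**2*y - x**2 + 2*x*y**2 - x + 3*y**3 + y**2 - 2*y

On U_Z we set Z = 1. Each monomial c·X^i·Y^j·Z^k in F becomes c·x^i·y^j·1^k = c·x^i·y^j.
Substituting Z = 1: F(X, Y, 1) = x**3 - x**2*y - x**2 + 2*x*y**2 - x + 3*y**3 + y**2 - 2*y.
Note: deg(f) ≤ deg(F) = 3; strict inequality happens when F is divisible by Z (lost terms).


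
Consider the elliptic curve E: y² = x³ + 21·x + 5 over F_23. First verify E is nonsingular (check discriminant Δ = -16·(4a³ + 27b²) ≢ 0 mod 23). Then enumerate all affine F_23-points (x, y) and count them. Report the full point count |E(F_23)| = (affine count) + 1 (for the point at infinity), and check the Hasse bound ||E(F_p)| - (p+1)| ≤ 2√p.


Affine points = {(1, 2), (1, 21), (2, 3), (2, 20), (3, 7), (3, 16), (6, 5), (6, 18), (7, 9), (7, 14), (8, 8), (8, 15), (9, 7), (9, 16), (11, 7), (11, 16), (17, 10), (17, 13), (19, 8), (19, 15), (21, 1), (21, 22), (22, 11), (22, 12)}; affine count = 24; |E(F_23)| = 25.

Discriminant check: Δ ∝ 4a³ + 27b² = 4·21³ + 27·5² = 4·9261 + 27·25 ≡ 22 (mod 23). Nonzero ⇒ E is nonsingular.
For each x ∈ F_23, compute rhs = x³ + 21·x + 5 mod 23, then count y ∈ F_23 with y² ≡ rhs.
  x = 0: rhs = 5, matching y values: none (0 points).
  x = 1: rhs = 4, matching y values: 2, 21 (2 points).
  x = 2: rhs = 9, matching y values: 3, 20 (2 points).
  x = 3: rhs = 3, matching y values: 7, 16 (2 points).
  x = 4: rhs = 15, matching y values: none (0 points).
  x = 5: rhs = 5, matching y values: none (0 points).
  x = 6: rhs = 2, matching y values: 5, 18 (2 points).
  x = 7: rhs = 12, matching y values: 9, 14 (2 points).
  x = 8: rhs = 18, matching y values: 8, 15 (2 points).
  x = 9: rhs = 3, matching y values: 7, 16 (2 points).
  x = 10: rhs = 19, matching y values: none (0 points).
  x = 11: rhs = 3, matching y values: 7, 16 (2 points).
  x = 12: rhs = 7, matching y values: none (0 points).
  x = 13: rhs = 14, matching y values: none (0 points).
  x = 14: rhs = 7, matching y values: none (0 points).
  x = 15: rhs = 15, matching y values: none (0 points).
  x = 16: rhs = 21, matching y values: none (0 points).
  x = 17: rhs = 8, matching y values: 10, 13 (2 points).
  x = 18: rhs = 5, matching y values: none (0 points).
  x = 19: rhs = 18, matching y values: 8, 15 (2 points).
  x = 20: rhs = 7, matching y values: none (0 points).
  x = 21: rhs = 1, matching y values: 1, 22 (2 points).
  x = 22: rhs = 6, matching y values: 11, 12 (2 points).
Total affine count: 24.
Full point count |E(F_23)| = 24 + 1 = 25.
Hasse bound: |25 − (23+1)| = |1| = 1 ≤ 2√23 ≈ 9.5917 ✓.


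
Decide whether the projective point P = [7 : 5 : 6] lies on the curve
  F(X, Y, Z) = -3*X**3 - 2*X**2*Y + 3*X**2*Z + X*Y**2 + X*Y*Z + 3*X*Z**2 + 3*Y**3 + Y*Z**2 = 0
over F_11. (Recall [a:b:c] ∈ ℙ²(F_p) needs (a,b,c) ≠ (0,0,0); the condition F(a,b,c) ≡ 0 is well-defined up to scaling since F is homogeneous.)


F(7,5,6) ≡ 3 (mod 11); P is NOT on the curve.

Evaluate F(7, 5, 6) term-by-term (mod 11).
  -3*X**3 ↦ -3·343·1·1 = -1029
  -2*X**2*Y ↦ -2·49·5·1 = -490
  3*X**2*Z ↦ 3·49·1·6 = 882
  X*Y**2 ↦ 1·7·25·1 = 175
  X*Y*Z ↦ 1·7·5·6 = 210
  3*X*Z**2 ↦ 3·7·1·36 = 756
  3*Y**3 ↦ 3·1·125·1 = 375
  Y*Z**2 ↦ 1·1·5·36 = 180
Sum: F(7, 5, 6) = (-1029) + (-490) + (882) + (175) + (210) + (756) + (375) + (180) = 1059.
Reducing mod 11: 1059 ≡ 3 (mod 11).
Since F(a, b, c) ≡ 3 ≠ 0 (mod 11), P does NOT lie on the curve.


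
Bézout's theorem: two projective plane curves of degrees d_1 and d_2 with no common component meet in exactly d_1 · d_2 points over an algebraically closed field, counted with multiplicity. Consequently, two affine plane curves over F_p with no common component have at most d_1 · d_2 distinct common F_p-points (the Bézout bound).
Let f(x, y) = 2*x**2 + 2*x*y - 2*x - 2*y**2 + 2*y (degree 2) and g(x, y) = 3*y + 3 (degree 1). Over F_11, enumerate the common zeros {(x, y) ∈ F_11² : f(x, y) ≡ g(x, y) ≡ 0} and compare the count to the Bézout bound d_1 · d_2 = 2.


Common zeros: {(6, 10), (7, 10)}; count = 2; Bézout bound = 2.

deg(f) = 2, deg(g) = 1, so Bézout bound = 2.
Scan x ∈ F_11. For each x, list the y ∈ F_11 with f(x, y) ≡ 0 and those with g(x, y) ≡ 0 (mod 11); the common zeros in that column are the intersection.
  x = 0: f ≡ 0 at y ∈ {0, 1}; g ≡ 0 at y ∈ {10}; common: ∅.
  x = 1: f ≡ 0 at y ∈ {0, 2}; g ≡ 0 at y ∈ {10}; common: ∅.
  x = 2: f ≡ 0 at y ∈ ∅; g ≡ 0 at y ∈ {10}; common: ∅.
  x = 3: f ≡ 0 at y ∈ ∅; g ≡ 0 at y ∈ {10}; common: ∅.
  x = 4: f ≡ 0 at y ∈ ∅; g ≡ 0 at y ∈ {10}; common: ∅.
  x = 5: f ≡ 0 at y ∈ ∅; g ≡ 0 at y ∈ {10}; common: ∅.
  x = 6: f ≡ 0 at y ∈ {8, 10}; g ≡ 0 at y ∈ {10}; common: {10}.
  x = 7: f ≡ 0 at y ∈ {9, 10}; g ≡ 0 at y ∈ {10}; common: {10}.
  x = 8: f ≡ 0 at y ∈ ∅; g ≡ 0 at y ∈ {10}; common: ∅.
  x = 9: f ≡ 0 at y ∈ {2, 8}; g ≡ 0 at y ∈ {10}; common: ∅.
  x = 10: f ≡ 0 at y ∈ ∅; g ≡ 0 at y ∈ {10}; common: ∅.
Collecting: common zeros = {(6, 10), (7, 10)}, so the count is 2.
Comparison with the Bézout bound: 2 ≤ 2 = deg(f)·deg(g), as expected for curves with no common component (the bound is attained).


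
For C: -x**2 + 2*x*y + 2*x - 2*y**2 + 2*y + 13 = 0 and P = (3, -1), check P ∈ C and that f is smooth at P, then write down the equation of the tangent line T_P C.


Tangent line at P: -6*x + 12*y + 30 = 0.

Step 1: f(3, -1) = 0, so P lies on C.
Step 2: partial derivatives
  f_x(x, y) = -2*x + 2*y + 2, f_y(x, y) = 2*x - 4*y + 2.
  f_x(P) = -6, f_y(P) = 12 (gradient nonzero, so P is smooth).
Step 3: tangent line at P: -6·(x − 3) + 12·(y − -1) = 0.
Expanding: -6*x + 12*y + 30 = 0.


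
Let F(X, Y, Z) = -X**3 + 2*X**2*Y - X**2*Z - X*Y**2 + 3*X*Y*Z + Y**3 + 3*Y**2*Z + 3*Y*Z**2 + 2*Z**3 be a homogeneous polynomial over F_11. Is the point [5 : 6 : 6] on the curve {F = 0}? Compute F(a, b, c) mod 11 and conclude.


F(5,6,6) ≡ 8 (mod 11); P is NOT on the curve.

Evaluate F(5, 6, 6) term-by-term (mod 11).
  -X**3 ↦ -1·125·1·1 = -125
  2*X**2*Y ↦ 2·25·6·1 = 300
  -X**2*Z ↦ -1·25·1·6 = -150
  -X*Y**2 ↦ -1·5·36·1 = -180
  3*X*Y*Z ↦ 3·5·6·6 = 540
  Y**3 ↦ 1·1·216·1 = 216
  3*Y**2*Z ↦ 3·1·36·6 = 648
  3*Y*Z**2 ↦ 3·1·6·36 = 648
  2*Z**3 ↦ 2·1·1·216 = 432
Sum: F(5, 6, 6) = (-125) + (300) + (-150) + (-180) + (540) + (216) + (648) + (648) + (432) = 2329.
Reducing mod 11: 2329 ≡ 8 (mod 11).
Since F(a, b, c) ≡ 8 ≠ 0 (mod 11), P does NOT lie on the curve.


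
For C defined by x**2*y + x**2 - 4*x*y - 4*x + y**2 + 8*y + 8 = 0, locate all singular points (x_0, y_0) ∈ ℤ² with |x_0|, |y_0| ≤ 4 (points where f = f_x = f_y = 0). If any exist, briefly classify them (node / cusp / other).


Singular points: {(2, -2)}; classification: node.

Compute partial derivatives:
  f_x = 2*x*y + 2*x - 4*y - 4.
  f_y = x**2 - 4*x + 2*y + 8.
Scan x_0 ∈ {−4, ..., 4}. For each x_0, f_y(x_0, y) is a polynomial in y; find its integer roots y ∈ {−4, ..., 4}, then test f_x and f at those candidates.
  x = -4: f_y(-4, y) = 2*y + 40; no integer root y with |y| ≤ 4.
  x = -3: f_y(-3, y) = 2*y + 29; no integer root y with |y| ≤ 4.
  x = -2: f_y(-2, y) = 2*y + 20; no integer root y with |y| ≤ 4.
  x = -1: f_y(-1, y) = 2*y + 13; no integer root y with |y| ≤ 4.
  x = 0: f_y(0, y) = 2*y + 8; vanishes at y ∈ {-4}. (0, -4): f_x = 12 ≠ 0.
  x = 1: f_y(1, y) = 2*y + 5; no integer root y with |y| ≤ 4.
  x = 2: f_y(2, y) = 2*y + 4; vanishes at y ∈ {-2}. (2, -2): f_x = 0, f = 0 — SINGULAR.
  x = 3: f_y(3, y) = 2*y + 5; no integer root y with |y| ≤ 4.
  x = 4: f_y(4, y) = 2*y + 8; vanishes at y ∈ {-4}. (4, -4): f_x = -12 ≠ 0.
Only singular point on the grid: (2, -2).
Classify: substitute x = 2 + u, y = -2 + v and expand: f = u**2*v - u**2 + v**2.
No constant or linear terms (consistent with a singular point). Quadratic part: -u**2 + v**2. Cubic part: u**2*v.
The quadratic part v**2 - u**2 = (v − u)(v + u) splits into two distinct linear factors, so there are two distinct tangent lines y − -2 = ±(x − 2) — this is a node (ordinary double point).
Classification: node.


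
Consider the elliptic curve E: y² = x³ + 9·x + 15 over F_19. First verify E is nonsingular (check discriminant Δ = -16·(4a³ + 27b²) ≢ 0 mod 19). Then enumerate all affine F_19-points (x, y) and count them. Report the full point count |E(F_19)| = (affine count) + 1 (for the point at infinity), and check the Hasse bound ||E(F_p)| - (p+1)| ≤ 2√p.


Affine points = {(1, 5), (1, 14), (4, 1), (4, 18), (6, 0), (11, 1), (11, 18), (13, 7), (13, 12), (14, 4), (14, 15), (18, 9), (18, 10)}; affine count = 13; |E(F_19)| = 14.

Discriminant check: Δ ∝ 4a³ + 27b² = 4·9³ + 27·15² = 4·729 + 27·225 ≡ 4 (mod 19). Nonzero ⇒ E is nonsingular.
For each x ∈ F_19, compute rhs = x³ + 9·x + 15 mod 19, then count y ∈ F_19 with y² ≡ rhs.
  x = 0: rhs = 15, matching y values: none (0 points).
  x = 1: rhs = 6, matching y values: 5, 14 (2 points).
  x = 2: rhs = 3, matching y values: none (0 points).
  x = 3: rhs = 12, matching y values: none (0 points).
  x = 4: rhs = 1, matching y values: 1, 18 (2 points).
  x = 5: rhs = 14, matching y values: none (0 points).
  x = 6: rhs = 0, matching y values: 0 (1 points).
  x = 7: rhs = 3, matching y values: none (0 points).
  x = 8: rhs = 10, matching y values: none (0 points).
  x = 9: rhs = 8, matching y values: none (0 points).
  x = 10: rhs = 3, matching y values: none (0 points).
  x = 11: rhs = 1, matching y values: 1, 18 (2 points).
  x = 12: rhs = 8, matching y values: none (0 points).
  x = 13: rhs = 11, matching y values: 7, 12 (2 points).
  x = 14: rhs = 16, matching y values: 4, 15 (2 points).
  x = 15: rhs = 10, matching y values: none (0 points).
  x = 16: rhs = 18, matching y values: none (0 points).
  x = 17: rhs = 8, matching y values: none (0 points).
  x = 18: rhs = 5, matching y values: 9, 10 (2 points).
Total affine count: 13.
Full point count |E(F_19)| = 13 + 1 = 14.
Hasse bound: |14 − (19+1)| = |-6| = 6 ≤ 2√19 ≈ 8.7178 ✓.


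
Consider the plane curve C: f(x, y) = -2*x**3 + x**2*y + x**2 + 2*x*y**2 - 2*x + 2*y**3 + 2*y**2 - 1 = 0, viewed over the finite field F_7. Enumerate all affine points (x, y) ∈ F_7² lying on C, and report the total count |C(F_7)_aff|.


Affine F_7-points: {(3, 2), (4, 4), (6, 1), (6, 5)}; count = 4.

For each of the 49 pairs (x, y) ∈ F_7², evaluate f(x, y) mod 7. Record the zeros.
  x = 0: [0↦6, 1↦3, 2↦2, 3↦1, 4↦5, 5↦5, 6↦6]  zeros at y ∈ ∅
  x = 1: [0↦3, 1↦3, 2↦2, 3↦5, 4↦3, 5↦1, 6↦4]  zeros at y ∈ ∅
  x = 2: [0↦4, 1↦2, 2↦3, 3↦5, 4↦6, 5↦4, 6↦4]  zeros at y ∈ ∅
  x = 3: [0↦4, 1↦2, 2↦0, 3↦3, 4↦2, 5↦2, 6↦1]  zeros at y ∈ {2}
  x = 4: [0↦5, 1↦5, 2↦2, 3↦1, 4↦0, 5↦4, 6↦4]  zeros at y ∈ {4}
  x = 5: [0↦2, 1↦6, 2↦4, 3↦1, 4↦2, 5↦5, 6↦1]  zeros at y ∈ ∅
  x = 6: [0↦4, 1↦0, 2↦1, 3↦5, 4↦3, 5↦0, 6↦1]  zeros at y ∈ {1, 5}
Collecting zeros: affine points = {(3, 2), (4, 4), (6, 1), (6, 5)}.
Total count |C(F_7)_aff| = 4.


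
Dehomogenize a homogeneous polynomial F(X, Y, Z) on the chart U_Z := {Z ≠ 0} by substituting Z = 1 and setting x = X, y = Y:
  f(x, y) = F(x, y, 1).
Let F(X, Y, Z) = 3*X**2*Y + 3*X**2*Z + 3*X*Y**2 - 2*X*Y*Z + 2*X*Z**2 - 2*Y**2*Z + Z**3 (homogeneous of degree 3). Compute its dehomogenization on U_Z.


f(x, y) = 3*x**2*y + 3*x**2 + 3*x*y**2 - 2*x*y + 2*x - 2*y**2 + 1

On U_Z we set Z = 1. Each monomial c·X^i·Y^j·Z^k in F becomes c·x^i·y^j·1^k = c·x^i·y^j.
Substituting Z = 1: F(X, Y, 1) = 3*x**2*y + 3*x**2 + 3*x*y**2 - 2*x*y + 2*x - 2*y**2 + 1.
Note: deg(f) ≤ deg(F) = 3; strict inequality happens when F is divisible by Z (lost terms).


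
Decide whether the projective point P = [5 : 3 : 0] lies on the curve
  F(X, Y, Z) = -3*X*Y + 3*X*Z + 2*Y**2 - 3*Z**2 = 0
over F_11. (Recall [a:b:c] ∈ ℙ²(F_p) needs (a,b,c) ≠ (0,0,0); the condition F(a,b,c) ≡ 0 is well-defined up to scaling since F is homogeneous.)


F(5,3,0) ≡ 6 (mod 11); P is NOT on the curve.

Evaluate F(5, 3, 0) term-by-term (mod 11).
  -3*X*Y ↦ -3·5·3·1 = -45
  3*X*Z ↦ 3·5·1·0 = 0
  2*Y**2 ↦ 2·1·9·1 = 18
  -3*Z**2 ↦ -3·1·1·0 = 0
Sum: F(5, 3, 0) = (-45) + (0) + (18) + (0) = -27.
Reducing mod 11: -27 ≡ 6 (mod 11).
Since F(a, b, c) ≡ 6 ≠ 0 (mod 11), P does NOT lie on the curve.


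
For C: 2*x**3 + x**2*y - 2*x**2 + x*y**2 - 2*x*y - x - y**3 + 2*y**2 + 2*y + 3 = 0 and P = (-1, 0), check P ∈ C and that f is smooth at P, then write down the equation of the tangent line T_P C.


Tangent line at P: 9*x + 5*y + 9 = 0.

Step 1: f(-1, 0) = 0, so P lies on C.
Step 2: partial derivatives
  f_x(x, y) = 6*x**2 + 2*x*y - 4*x + y**2 - 2*y - 1, f_y(x, y) = x**2 + 2*x*y - 2*x - 3*y**2 + 4*y + 2.
  f_x(P) = 9, f_y(P) = 5 (gradient nonzero, so P is smooth).
Step 3: tangent line at P: 9·(x − -1) + 5·(y − 0) = 0.
Expanding: 9*x + 5*y + 9 = 0.


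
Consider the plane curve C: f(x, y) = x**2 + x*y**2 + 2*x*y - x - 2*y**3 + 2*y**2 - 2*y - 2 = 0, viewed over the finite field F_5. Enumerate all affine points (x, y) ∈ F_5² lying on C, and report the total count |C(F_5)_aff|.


Affine F_5-points: {(2, 0), (4, 0), (4, 1), (4, 2)}; count = 4.

For each of the 25 pairs (x, y) ∈ F_5², evaluate f(x, y) mod 5. Record the zeros.
  x = 0: [0↦3, 1↦1, 2↦1, 3↦1, 4↦4]  zeros at y ∈ ∅
  x = 1: [0↦3, 1↦4, 2↦4, 3↦1, 4↦3]  zeros at y ∈ ∅
  x = 2: [0↦0, 1↦4, 2↦4, 3↦3, 4↦4]  zeros at y ∈ {0}
  x = 3: [0↦4, 1↦1, 2↦1, 3↦2, 4↦2]  zeros at y ∈ ∅
  x = 4: [0↦0, 1↦0, 2↦0, 3↦3, 4↦2]  zeros at y ∈ {0, 1, 2}
Collecting zeros: affine points = {(2, 0), (4, 0), (4, 1), (4, 2)}.
Total count |C(F_5)_aff| = 4.


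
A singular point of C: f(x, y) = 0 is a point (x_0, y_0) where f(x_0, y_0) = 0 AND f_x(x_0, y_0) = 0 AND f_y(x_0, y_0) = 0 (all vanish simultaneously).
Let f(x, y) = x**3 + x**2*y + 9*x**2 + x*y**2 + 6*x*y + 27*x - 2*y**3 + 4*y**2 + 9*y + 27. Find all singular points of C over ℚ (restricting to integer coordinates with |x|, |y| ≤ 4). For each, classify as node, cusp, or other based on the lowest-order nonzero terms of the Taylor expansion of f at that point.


Singular points: {(-3, 0)}; classification: cusp.

Compute partial derivatives:
  f_x = 3*x**2 + 2*x*y + 18*x + y**2 + 6*y + 27.
  f_y = x**2 + 2*x*y + 6*x - 6*y**2 + 8*y + 9.
Scan x_0 ∈ {−4, ..., 4}. For each x_0, f_y(x_0, y) is a polynomial in y; find its integer roots y ∈ {−4, ..., 4}, then test f_x and f at those candidates.
  x = -4: f_y(-4, y) = 1 - 6*y**2; no integer root y with |y| ≤ 4.
  x = -3: f_y(-3, y) = -6*y**2 + 2*y; vanishes at y ∈ {0}. (-3, 0): f_x = 0, f = 0 — SINGULAR.
  x = -2: f_y(-2, y) = -6*y**2 + 4*y + 1; no integer root y with |y| ≤ 4.
  x = -1: f_y(-1, y) = -6*y**2 + 6*y + 4; no integer root y with |y| ≤ 4.
  x = 0: f_y(0, y) = -6*y**2 + 8*y + 9; no integer root y with |y| ≤ 4.
  x = 1: f_y(1, y) = -6*y**2 + 10*y + 16; vanishes at y ∈ {-1}. (1, -1): f_x = 41 ≠ 0.
  x = 2: f_y(2, y) = -6*y**2 + 12*y + 25; no integer root y with |y| ≤ 4.
  x = 3: f_y(3, y) = -6*y**2 + 14*y + 36; no integer root y with |y| ≤ 4.
  x = 4: f_y(4, y) = -6*y**2 + 16*y + 49; no integer root y with |y| ≤ 4.
Only singular point on the grid: (-3, 0).
Classify: substitute x = -3 + u, y = 0 + v and expand: f = u**3 + u**2*v + u*v**2 - 2*v**3 + v**2.
No constant or linear terms (consistent with a singular point). Quadratic part: v**2. Cubic part: u**3 + u**2*v + u*v**2 - 2*v**3.
The quadratic part v**2 is a perfect square, so there is a single (double) tangent line v = 0, i.e. y = 0. Restricting the cubic part to that line (v = 0) leaves u**3 ≠ 0, so f is not divisible by v and the branch is v² ≈ -u**3 to lowest order — this is a cusp.
Classification: cusp.


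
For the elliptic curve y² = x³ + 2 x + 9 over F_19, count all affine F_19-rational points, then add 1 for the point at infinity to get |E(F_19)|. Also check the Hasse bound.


Affine points = {(0, 3), (0, 16), (3, 2), (3, 17), (4, 9), (4, 10), (5, 7), (5, 12), (6, 3), (6, 16), (7, 9), (7, 10), (8, 9), (8, 10), (13, 3), (13, 16), (14, 8), (14, 11), (17, 4), (17, 15), (18, 5), (18, 14)}; affine count = 22; |E(F_19)| = 23.

Discriminant check: Δ ∝ 4a³ + 27b² = 4·2³ + 27·9² = 4·8 + 27·81 ≡ 15 (mod 19). Nonzero ⇒ E is nonsingular.
For each x ∈ F_19, compute rhs = x³ + 2·x + 9 mod 19, then count y ∈ F_19 with y² ≡ rhs.
  x = 0: rhs = 9, matching y values: 3, 16 (2 points).
  x = 1: rhs = 12, matching y values: none (0 points).
  x = 2: rhs = 2, matching y values: none (0 points).
  x = 3: rhs = 4, matching y values: 2, 17 (2 points).
  x = 4: rhs = 5, matching y values: 9, 10 (2 points).
  x = 5: rhs = 11, matching y values: 7, 12 (2 points).
  x = 6: rhs = 9, matching y values: 3, 16 (2 points).
  x = 7: rhs = 5, matching y values: 9, 10 (2 points).
  x = 8: rhs = 5, matching y values: 9, 10 (2 points).
  x = 9: rhs = 15, matching y values: none (0 points).
  x = 10: rhs = 3, matching y values: none (0 points).
  x = 11: rhs = 13, matching y values: none (0 points).
  x = 12: rhs = 13, matching y values: none (0 points).
  x = 13: rhs = 9, matching y values: 3, 16 (2 points).
  x = 14: rhs = 7, matching y values: 8, 11 (2 points).
  x = 15: rhs = 13, matching y values: none (0 points).
  x = 16: rhs = 14, matching y values: none (0 points).
  x = 17: rhs = 16, matching y values: 4, 15 (2 points).
  x = 18: rhs = 6, matching y values: 5, 14 (2 points).
Total affine count: 22.
Full point count |E(F_19)| = 22 + 1 = 23.
Hasse bound: |23 − (19+1)| = |3| = 3 ≤ 2√19 ≈ 8.7178 ✓.
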